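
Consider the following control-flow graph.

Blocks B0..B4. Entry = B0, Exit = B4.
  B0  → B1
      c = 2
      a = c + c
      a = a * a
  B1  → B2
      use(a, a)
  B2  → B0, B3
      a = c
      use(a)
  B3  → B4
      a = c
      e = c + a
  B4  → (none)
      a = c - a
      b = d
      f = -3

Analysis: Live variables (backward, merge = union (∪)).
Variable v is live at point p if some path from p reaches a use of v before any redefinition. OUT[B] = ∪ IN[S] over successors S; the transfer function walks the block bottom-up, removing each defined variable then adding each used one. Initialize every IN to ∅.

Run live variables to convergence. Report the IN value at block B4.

Answer: {a, c, d}

Derivation:
Fixpoint table:
  B0:   IN={d}   OUT={a, c, d}
  B1:   IN={a, c, d}   OUT={c, d}
  B2:   IN={c, d}   OUT={c, d}
  B3:   IN={c, d}   OUT={a, c, d}
  B4:   IN={a, c, d}   OUT={}

B4 is the boundary node: OUT[B4] = {}
Applying B4's transfer function to that OUT value gives IN[B4] (row B4 above).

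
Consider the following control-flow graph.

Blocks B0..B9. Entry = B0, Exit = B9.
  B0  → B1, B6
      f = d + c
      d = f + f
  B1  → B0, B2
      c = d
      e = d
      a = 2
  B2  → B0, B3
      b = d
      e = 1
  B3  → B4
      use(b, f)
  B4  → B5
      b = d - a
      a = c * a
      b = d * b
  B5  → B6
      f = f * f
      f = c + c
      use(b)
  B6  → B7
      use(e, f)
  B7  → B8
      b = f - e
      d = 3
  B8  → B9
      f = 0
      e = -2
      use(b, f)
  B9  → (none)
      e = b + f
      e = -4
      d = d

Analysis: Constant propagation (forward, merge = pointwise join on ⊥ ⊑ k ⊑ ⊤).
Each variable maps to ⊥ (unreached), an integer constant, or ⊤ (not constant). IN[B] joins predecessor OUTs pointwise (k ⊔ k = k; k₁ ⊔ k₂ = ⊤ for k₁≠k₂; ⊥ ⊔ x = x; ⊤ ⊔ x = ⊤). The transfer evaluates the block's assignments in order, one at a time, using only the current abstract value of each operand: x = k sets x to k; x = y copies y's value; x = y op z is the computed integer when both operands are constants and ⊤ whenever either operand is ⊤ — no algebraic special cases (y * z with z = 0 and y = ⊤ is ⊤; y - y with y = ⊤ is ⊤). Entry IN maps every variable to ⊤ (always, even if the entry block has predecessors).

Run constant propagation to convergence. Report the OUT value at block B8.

Converged values:
  B0: | IN=(all ⊤) | OUT=(all ⊤)
  B1: | IN=(all ⊤) | OUT={a:2; rest ⊤}
  B2: | IN={a:2; rest ⊤} | OUT={a:2, e:1; rest ⊤}
  B3: | IN={a:2, e:1; rest ⊤} | OUT={a:2, e:1; rest ⊤}
  B4: | IN={a:2, e:1; rest ⊤} | OUT={e:1; rest ⊤}
  B5: | IN={e:1; rest ⊤} | OUT={e:1; rest ⊤}
  B6: | IN=(all ⊤) | OUT=(all ⊤)
  B7: | IN=(all ⊤) | OUT={d:3; rest ⊤}
  B8: | IN={d:3; rest ⊤} | OUT={d:3, e:-2, f:0; rest ⊤}
  B9: | IN={d:3, e:-2, f:0; rest ⊤} | OUT={d:3, e:-4, f:0; rest ⊤}

Merge at B8: IN[B8] = OUT[B7] = {a: ⊤, b: ⊤, c: ⊤, d: 3, e: ⊤, f: ⊤}
Applying B8's transfer function to that IN value gives OUT[B8] (row B8 above).

Answer: {a: ⊤, b: ⊤, c: ⊤, d: 3, e: -2, f: 0}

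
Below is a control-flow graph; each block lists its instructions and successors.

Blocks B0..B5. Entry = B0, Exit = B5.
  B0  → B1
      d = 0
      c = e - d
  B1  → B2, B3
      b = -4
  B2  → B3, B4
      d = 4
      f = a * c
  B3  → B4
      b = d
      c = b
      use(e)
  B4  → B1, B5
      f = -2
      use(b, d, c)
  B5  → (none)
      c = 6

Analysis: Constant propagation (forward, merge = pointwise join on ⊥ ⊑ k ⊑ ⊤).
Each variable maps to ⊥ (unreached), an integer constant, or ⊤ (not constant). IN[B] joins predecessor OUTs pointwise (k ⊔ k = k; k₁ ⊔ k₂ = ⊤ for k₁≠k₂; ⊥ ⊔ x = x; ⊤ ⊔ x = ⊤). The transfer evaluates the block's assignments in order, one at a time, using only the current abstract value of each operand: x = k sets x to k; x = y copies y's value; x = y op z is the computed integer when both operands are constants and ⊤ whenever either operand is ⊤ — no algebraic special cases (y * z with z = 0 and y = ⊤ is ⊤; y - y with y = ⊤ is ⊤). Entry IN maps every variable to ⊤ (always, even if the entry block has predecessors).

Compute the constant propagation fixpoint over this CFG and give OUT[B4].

Answer: {a: ⊤, b: ⊤, c: ⊤, d: ⊤, e: ⊤, f: -2}

Trace:
Converged values:
  B0:   IN=(all ⊤)   OUT={d:0; rest ⊤}
  B1:   IN=(all ⊤)   OUT={b:-4; rest ⊤}
  B2:   IN={b:-4; rest ⊤}   OUT={b:-4, d:4; rest ⊤}
  B3:   IN={b:-4; rest ⊤}   OUT=(all ⊤)
  B4:   IN=(all ⊤)   OUT={f:-2; rest ⊤}
  B5:   IN={f:-2; rest ⊤}   OUT={c:6, f:-2; rest ⊤}

Merge at B4: IN[B4] = OUT[B2] ⊔ OUT[B3] = {a: ⊤, b: ⊤, c: ⊤, d: ⊤, e: ⊤, f: ⊤}
Applying B4's transfer function to that IN value gives OUT[B4] (row B4 above).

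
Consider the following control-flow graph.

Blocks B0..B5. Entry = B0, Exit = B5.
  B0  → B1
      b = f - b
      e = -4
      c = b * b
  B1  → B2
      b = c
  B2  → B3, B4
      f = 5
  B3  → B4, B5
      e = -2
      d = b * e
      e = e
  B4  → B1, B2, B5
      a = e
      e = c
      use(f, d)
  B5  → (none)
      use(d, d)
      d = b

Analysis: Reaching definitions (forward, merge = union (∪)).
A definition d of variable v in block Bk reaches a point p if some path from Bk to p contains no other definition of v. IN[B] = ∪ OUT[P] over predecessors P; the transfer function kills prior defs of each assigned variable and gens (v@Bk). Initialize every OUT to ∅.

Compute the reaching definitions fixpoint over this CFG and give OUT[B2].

Answer: {a@B4, b@B1, c@B0, d@B3, e@B0, e@B4, f@B2}

Derivation:
Per-block solution:
  B0: | IN={} | OUT={b@B0, c@B0, e@B0}
  B1: | IN={a@B4, b@B0, b@B1, c@B0, d@B3, e@B0, e@B4, f@B2} | OUT={a@B4, b@B1, c@B0, d@B3, e@B0, e@B4, f@B2}
  B2: | IN={a@B4, b@B1, c@B0, d@B3, e@B0, e@B4, f@B2} | OUT={a@B4, b@B1, c@B0, d@B3, e@B0, e@B4, f@B2}
  B3: | IN={a@B4, b@B1, c@B0, d@B3, e@B0, e@B4, f@B2} | OUT={a@B4, b@B1, c@B0, d@B3, e@B3, f@B2}
  B4: | IN={a@B4, b@B1, c@B0, d@B3, e@B0, e@B3, e@B4, f@B2} | OUT={a@B4, b@B1, c@B0, d@B3, e@B4, f@B2}
  B5: | IN={a@B4, b@B1, c@B0, d@B3, e@B3, e@B4, f@B2} | OUT={a@B4, b@B1, c@B0, d@B5, e@B3, e@B4, f@B2}

Merge at B2: IN[B2] = OUT[B1] ⊔ OUT[B4] = {a@B4, b@B1, c@B0, d@B3, e@B0, e@B4, f@B2}
Applying B2's transfer function to that IN value gives OUT[B2] (row B2 above).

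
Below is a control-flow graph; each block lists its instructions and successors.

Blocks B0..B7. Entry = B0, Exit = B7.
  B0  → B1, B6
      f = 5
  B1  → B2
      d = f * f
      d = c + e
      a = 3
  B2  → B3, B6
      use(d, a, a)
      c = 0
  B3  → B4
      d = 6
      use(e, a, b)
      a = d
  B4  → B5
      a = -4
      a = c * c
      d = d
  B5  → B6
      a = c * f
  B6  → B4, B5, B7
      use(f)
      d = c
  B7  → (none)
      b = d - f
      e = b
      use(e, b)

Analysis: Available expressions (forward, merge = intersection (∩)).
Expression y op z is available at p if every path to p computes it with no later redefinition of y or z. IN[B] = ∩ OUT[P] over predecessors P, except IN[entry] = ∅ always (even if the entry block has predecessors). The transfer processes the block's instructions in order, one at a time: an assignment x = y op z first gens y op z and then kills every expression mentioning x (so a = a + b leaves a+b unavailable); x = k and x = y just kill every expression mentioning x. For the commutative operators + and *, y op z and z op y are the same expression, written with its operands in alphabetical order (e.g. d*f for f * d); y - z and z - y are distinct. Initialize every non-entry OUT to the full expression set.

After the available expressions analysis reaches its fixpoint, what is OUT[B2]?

Fixpoint table:
  B0: | IN={} | OUT={}
  B1: | IN={} | OUT={c+e, f*f}
  B2: | IN={c+e, f*f} | OUT={f*f}
  B3: | IN={f*f} | OUT={f*f}
  B4: | IN={} | OUT={c*c}
  B5: | IN={} | OUT={c*f}
  B6: | IN={} | OUT={}
  B7: | IN={} | OUT={d-f}

Merge at B2: IN[B2] = OUT[B1] = {c+e, f*f}
Applying B2's transfer function to that IN value gives OUT[B2] (row B2 above).

Answer: {f*f}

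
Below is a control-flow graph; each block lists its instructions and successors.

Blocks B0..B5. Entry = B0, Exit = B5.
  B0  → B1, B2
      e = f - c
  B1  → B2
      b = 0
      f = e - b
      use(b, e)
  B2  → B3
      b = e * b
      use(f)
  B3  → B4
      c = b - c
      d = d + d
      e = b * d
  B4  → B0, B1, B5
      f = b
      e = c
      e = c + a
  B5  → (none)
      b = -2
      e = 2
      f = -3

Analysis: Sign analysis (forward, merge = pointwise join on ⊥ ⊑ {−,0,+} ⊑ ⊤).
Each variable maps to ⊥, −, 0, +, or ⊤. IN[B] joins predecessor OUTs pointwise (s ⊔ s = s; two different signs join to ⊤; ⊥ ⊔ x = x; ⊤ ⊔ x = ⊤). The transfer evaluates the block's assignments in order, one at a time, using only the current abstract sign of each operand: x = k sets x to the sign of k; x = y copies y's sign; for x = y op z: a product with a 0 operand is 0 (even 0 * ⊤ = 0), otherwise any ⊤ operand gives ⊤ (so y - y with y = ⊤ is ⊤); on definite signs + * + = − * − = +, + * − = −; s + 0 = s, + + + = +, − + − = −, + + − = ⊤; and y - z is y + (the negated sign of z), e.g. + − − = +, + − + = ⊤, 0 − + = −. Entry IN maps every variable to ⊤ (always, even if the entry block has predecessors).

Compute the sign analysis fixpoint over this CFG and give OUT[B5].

Answer: {a: ⊤, b: -, c: ⊤, d: ⊤, e: +, f: -}

Derivation:
Per-block solution:
  B0:  IN=(all ⊤)  OUT=(all ⊤)
  B1:  IN=(all ⊤)  OUT={b:0; rest ⊤}
  B2:  IN=(all ⊤)  OUT=(all ⊤)
  B3:  IN=(all ⊤)  OUT=(all ⊤)
  B4:  IN=(all ⊤)  OUT=(all ⊤)
  B5:  IN=(all ⊤)  OUT={b:-, e:+, f:-; rest ⊤}

Merge at B5: IN[B5] = OUT[B4] = {a: ⊤, b: ⊤, c: ⊤, d: ⊤, e: ⊤, f: ⊤}
Applying B5's transfer function to that IN value gives OUT[B5] (row B5 above).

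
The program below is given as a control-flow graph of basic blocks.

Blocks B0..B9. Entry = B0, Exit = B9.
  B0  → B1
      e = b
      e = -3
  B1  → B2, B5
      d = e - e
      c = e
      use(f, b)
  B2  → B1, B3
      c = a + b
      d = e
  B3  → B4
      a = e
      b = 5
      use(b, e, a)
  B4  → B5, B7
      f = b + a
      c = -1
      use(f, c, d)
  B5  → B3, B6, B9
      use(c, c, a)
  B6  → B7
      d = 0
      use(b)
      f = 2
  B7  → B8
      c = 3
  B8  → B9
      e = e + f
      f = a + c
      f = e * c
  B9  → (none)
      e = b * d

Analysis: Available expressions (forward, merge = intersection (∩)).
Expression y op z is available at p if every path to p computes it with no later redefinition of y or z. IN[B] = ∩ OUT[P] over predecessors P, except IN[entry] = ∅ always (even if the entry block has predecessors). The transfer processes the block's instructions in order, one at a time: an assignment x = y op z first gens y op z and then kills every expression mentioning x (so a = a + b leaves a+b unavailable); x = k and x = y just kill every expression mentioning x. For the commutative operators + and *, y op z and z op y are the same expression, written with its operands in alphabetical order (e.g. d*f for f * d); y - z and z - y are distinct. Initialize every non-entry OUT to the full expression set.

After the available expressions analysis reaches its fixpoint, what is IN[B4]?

Converged values:
  B0:   IN={}   OUT={}
  B1:   IN={}   OUT={e-e}
  B2:   IN={e-e}   OUT={a+b, e-e}
  B3:   IN={e-e}   OUT={e-e}
  B4:   IN={e-e}   OUT={a+b, e-e}
  B5:   IN={e-e}   OUT={e-e}
  B6:   IN={e-e}   OUT={e-e}
  B7:   IN={e-e}   OUT={e-e}
  B8:   IN={e-e}   OUT={a+c, c*e}
  B9:   IN={}   OUT={b*d}

Merge at B4: IN[B4] = OUT[B3] = {e-e}

Answer: {e-e}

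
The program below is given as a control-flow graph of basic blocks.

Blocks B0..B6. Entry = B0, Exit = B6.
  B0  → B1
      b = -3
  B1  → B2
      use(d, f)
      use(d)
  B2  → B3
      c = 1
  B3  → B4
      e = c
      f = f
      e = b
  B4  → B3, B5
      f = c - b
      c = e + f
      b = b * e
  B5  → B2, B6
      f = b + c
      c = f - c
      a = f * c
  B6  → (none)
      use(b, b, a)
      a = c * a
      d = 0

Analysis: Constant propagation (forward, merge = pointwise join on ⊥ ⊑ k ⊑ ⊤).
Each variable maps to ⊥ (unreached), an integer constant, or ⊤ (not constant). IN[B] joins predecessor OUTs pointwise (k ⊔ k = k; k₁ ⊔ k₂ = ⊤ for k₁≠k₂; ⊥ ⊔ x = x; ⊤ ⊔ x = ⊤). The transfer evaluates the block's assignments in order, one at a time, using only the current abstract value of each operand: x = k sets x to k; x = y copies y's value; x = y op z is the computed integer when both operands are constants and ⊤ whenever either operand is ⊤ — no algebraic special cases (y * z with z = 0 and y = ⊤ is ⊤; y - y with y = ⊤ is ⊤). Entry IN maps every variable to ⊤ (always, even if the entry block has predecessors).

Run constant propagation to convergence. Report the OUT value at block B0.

Answer: {a: ⊤, b: -3, c: ⊤, d: ⊤, e: ⊤, f: ⊤}

Derivation:
Per-block solution:
  B0:   IN=(all ⊤)   OUT={b:-3; rest ⊤}
  B1:   IN={b:-3; rest ⊤}   OUT={b:-3; rest ⊤}
  B2:   IN=(all ⊤)   OUT={c:1; rest ⊤}
  B3:   IN=(all ⊤)   OUT=(all ⊤)
  B4:   IN=(all ⊤)   OUT=(all ⊤)
  B5:   IN=(all ⊤)   OUT=(all ⊤)
  B6:   IN=(all ⊤)   OUT={d:0; rest ⊤}

B0 is the boundary node: IN[B0] = {a: ⊤, b: ⊤, c: ⊤, d: ⊤, e: ⊤, f: ⊤}
Applying B0's transfer function to that IN value gives OUT[B0] (row B0 above).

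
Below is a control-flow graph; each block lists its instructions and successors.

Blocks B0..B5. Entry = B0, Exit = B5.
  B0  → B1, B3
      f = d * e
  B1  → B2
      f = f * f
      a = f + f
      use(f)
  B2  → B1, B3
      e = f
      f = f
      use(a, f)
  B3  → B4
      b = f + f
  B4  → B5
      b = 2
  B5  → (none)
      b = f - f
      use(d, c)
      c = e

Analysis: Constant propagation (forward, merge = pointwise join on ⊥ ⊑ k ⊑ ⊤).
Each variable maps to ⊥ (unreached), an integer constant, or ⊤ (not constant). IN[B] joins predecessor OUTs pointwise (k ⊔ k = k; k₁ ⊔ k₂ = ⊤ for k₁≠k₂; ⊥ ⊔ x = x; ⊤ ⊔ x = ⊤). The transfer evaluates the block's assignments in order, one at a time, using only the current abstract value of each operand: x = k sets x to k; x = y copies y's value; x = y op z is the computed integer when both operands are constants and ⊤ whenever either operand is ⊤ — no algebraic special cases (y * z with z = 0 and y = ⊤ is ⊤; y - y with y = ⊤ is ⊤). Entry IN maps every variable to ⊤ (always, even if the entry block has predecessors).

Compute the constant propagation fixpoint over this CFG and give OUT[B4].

Answer: {a: ⊤, b: 2, c: ⊤, d: ⊤, e: ⊤, f: ⊤}

Trace:
Converged values:
  B0: | IN=(all ⊤) | OUT=(all ⊤)
  B1: | IN=(all ⊤) | OUT=(all ⊤)
  B2: | IN=(all ⊤) | OUT=(all ⊤)
  B3: | IN=(all ⊤) | OUT=(all ⊤)
  B4: | IN=(all ⊤) | OUT={b:2; rest ⊤}
  B5: | IN={b:2; rest ⊤} | OUT=(all ⊤)

Merge at B4: IN[B4] = OUT[B3] = {a: ⊤, b: ⊤, c: ⊤, d: ⊤, e: ⊤, f: ⊤}
Applying B4's transfer function to that IN value gives OUT[B4] (row B4 above).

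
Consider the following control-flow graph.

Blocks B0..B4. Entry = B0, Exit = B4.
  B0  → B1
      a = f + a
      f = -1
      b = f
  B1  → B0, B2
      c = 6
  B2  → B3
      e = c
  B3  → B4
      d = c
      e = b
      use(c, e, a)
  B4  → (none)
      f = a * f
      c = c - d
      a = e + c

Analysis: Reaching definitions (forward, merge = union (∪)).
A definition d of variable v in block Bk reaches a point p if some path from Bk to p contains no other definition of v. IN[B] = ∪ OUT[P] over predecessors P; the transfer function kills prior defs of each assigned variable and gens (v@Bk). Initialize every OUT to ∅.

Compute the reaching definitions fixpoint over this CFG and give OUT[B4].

Per-block solution:
  B0: | IN={a@B0, b@B0, c@B1, f@B0} | OUT={a@B0, b@B0, c@B1, f@B0}
  B1: | IN={a@B0, b@B0, c@B1, f@B0} | OUT={a@B0, b@B0, c@B1, f@B0}
  B2: | IN={a@B0, b@B0, c@B1, f@B0} | OUT={a@B0, b@B0, c@B1, e@B2, f@B0}
  B3: | IN={a@B0, b@B0, c@B1, e@B2, f@B0} | OUT={a@B0, b@B0, c@B1, d@B3, e@B3, f@B0}
  B4: | IN={a@B0, b@B0, c@B1, d@B3, e@B3, f@B0} | OUT={a@B4, b@B0, c@B4, d@B3, e@B3, f@B4}

Merge at B4: IN[B4] = OUT[B3] = {a@B0, b@B0, c@B1, d@B3, e@B3, f@B0}
Applying B4's transfer function to that IN value gives OUT[B4] (row B4 above).

Answer: {a@B4, b@B0, c@B4, d@B3, e@B3, f@B4}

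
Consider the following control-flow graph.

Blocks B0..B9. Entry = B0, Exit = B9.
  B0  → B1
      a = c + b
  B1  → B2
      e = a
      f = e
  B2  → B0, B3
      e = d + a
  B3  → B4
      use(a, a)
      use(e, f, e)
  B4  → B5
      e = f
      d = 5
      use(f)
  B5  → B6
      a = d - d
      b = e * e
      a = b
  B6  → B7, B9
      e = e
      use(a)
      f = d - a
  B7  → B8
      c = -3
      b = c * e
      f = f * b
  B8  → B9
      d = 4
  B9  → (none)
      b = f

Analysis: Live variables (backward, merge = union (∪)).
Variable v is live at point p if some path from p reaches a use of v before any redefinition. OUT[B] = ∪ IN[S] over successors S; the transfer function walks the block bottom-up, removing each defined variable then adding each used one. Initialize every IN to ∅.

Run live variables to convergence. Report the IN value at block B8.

Answer: {f}

Working:
Converged values:
  B0:  IN={b, c, d}  OUT={a, b, c, d}
  B1:  IN={a, b, c, d}  OUT={a, b, c, d, f}
  B2:  IN={a, b, c, d, f}  OUT={a, b, c, d, e, f}
  B3:  IN={a, e, f}  OUT={f}
  B4:  IN={f}  OUT={d, e}
  B5:  IN={d, e}  OUT={a, d, e}
  B6:  IN={a, d, e}  OUT={e, f}
  B7:  IN={e, f}  OUT={f}
  B8:  IN={f}  OUT={f}
  B9:  IN={f}  OUT={}

Merge at B8: OUT[B8] = IN[B9] = {f}
Applying B8's transfer function to that OUT value gives IN[B8] (row B8 above).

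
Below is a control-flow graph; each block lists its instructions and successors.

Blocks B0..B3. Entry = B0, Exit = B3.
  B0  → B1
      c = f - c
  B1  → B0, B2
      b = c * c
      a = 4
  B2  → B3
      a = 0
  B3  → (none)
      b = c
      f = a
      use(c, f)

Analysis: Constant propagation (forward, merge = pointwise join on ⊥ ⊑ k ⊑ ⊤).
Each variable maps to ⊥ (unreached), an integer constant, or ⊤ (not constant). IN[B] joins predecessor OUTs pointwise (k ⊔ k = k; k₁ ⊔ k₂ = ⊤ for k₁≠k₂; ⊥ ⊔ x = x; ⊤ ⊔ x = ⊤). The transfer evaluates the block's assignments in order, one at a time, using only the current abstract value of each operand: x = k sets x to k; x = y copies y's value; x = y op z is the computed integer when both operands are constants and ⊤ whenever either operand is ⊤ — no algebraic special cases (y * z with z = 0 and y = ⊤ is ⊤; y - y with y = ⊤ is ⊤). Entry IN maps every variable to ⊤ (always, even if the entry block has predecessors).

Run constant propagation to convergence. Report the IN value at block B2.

Converged values:
  B0: | IN=(all ⊤) | OUT=(all ⊤)
  B1: | IN=(all ⊤) | OUT={a:4; rest ⊤}
  B2: | IN={a:4; rest ⊤} | OUT={a:0; rest ⊤}
  B3: | IN={a:0; rest ⊤} | OUT={a:0, f:0; rest ⊤}

Merge at B2: IN[B2] = OUT[B1] = {a: 4, b: ⊤, c: ⊤, d: ⊤, e: ⊤, f: ⊤}

Answer: {a: 4, b: ⊤, c: ⊤, d: ⊤, e: ⊤, f: ⊤}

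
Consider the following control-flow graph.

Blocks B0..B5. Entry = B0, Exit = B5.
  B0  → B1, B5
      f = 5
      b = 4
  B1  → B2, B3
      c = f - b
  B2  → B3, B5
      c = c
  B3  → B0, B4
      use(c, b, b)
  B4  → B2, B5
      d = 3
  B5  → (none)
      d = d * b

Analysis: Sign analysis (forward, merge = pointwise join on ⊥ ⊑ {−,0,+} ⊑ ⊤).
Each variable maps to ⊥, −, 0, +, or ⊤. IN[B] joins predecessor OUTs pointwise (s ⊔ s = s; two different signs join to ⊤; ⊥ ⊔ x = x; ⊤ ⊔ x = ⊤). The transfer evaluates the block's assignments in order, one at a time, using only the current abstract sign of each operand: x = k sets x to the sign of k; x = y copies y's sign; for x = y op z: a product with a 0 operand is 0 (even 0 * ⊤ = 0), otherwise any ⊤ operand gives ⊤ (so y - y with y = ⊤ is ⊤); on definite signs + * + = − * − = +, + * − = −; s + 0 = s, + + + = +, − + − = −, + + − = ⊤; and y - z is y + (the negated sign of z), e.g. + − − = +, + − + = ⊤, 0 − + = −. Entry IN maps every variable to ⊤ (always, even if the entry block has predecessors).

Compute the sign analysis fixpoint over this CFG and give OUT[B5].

Per-block solution:
  B0: | IN=(all ⊤) | OUT={b:+, f:+; rest ⊤}
  B1: | IN={b:+, f:+; rest ⊤} | OUT={b:+, f:+; rest ⊤}
  B2: | IN={b:+, f:+; rest ⊤} | OUT={b:+, f:+; rest ⊤}
  B3: | IN={b:+, f:+; rest ⊤} | OUT={b:+, f:+; rest ⊤}
  B4: | IN={b:+, f:+; rest ⊤} | OUT={b:+, d:+, f:+; rest ⊤}
  B5: | IN={b:+, f:+; rest ⊤} | OUT={b:+, f:+; rest ⊤}

Merge at B5: IN[B5] = OUT[B0] ⊔ OUT[B2] ⊔ OUT[B4] = {a: ⊤, b: +, c: ⊤, d: ⊤, e: ⊤, f: +}
Applying B5's transfer function to that IN value gives OUT[B5] (row B5 above).

Answer: {a: ⊤, b: +, c: ⊤, d: ⊤, e: ⊤, f: +}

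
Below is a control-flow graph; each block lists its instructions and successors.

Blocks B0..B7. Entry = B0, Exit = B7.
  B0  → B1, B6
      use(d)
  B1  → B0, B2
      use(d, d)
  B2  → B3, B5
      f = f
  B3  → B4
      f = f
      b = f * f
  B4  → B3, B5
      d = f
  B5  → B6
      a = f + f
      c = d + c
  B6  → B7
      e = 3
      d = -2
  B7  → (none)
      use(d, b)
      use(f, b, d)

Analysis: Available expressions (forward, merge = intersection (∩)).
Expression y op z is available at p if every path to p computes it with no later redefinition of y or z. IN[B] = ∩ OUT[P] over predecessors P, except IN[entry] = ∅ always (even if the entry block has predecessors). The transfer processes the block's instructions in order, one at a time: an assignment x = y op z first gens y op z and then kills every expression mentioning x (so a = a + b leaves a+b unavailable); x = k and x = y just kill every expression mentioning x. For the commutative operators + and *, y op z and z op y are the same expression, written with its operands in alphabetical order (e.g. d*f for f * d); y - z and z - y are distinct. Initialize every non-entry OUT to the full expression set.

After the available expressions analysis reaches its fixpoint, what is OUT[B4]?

Converged values:
  B0: | IN={} | OUT={}
  B1: | IN={} | OUT={}
  B2: | IN={} | OUT={}
  B3: | IN={} | OUT={f*f}
  B4: | IN={f*f} | OUT={f*f}
  B5: | IN={} | OUT={f+f}
  B6: | IN={} | OUT={}
  B7: | IN={} | OUT={}

Merge at B4: IN[B4] = OUT[B3] = {f*f}
Applying B4's transfer function to that IN value gives OUT[B4] (row B4 above).

Answer: {f*f}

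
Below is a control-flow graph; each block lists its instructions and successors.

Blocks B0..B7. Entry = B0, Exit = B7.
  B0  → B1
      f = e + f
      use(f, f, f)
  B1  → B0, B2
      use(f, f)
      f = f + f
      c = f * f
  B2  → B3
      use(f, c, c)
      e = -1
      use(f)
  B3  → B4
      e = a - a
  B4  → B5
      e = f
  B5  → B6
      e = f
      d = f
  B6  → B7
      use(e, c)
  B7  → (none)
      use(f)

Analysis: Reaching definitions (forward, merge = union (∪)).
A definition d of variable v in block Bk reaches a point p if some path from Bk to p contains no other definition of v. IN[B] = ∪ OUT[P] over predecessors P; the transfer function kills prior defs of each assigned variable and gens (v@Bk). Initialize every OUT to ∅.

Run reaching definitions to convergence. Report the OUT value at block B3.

Answer: {c@B1, e@B3, f@B1}

Derivation:
Per-block solution:
  B0:  IN={c@B1, f@B1}  OUT={c@B1, f@B0}
  B1:  IN={c@B1, f@B0}  OUT={c@B1, f@B1}
  B2:  IN={c@B1, f@B1}  OUT={c@B1, e@B2, f@B1}
  B3:  IN={c@B1, e@B2, f@B1}  OUT={c@B1, e@B3, f@B1}
  B4:  IN={c@B1, e@B3, f@B1}  OUT={c@B1, e@B4, f@B1}
  B5:  IN={c@B1, e@B4, f@B1}  OUT={c@B1, d@B5, e@B5, f@B1}
  B6:  IN={c@B1, d@B5, e@B5, f@B1}  OUT={c@B1, d@B5, e@B5, f@B1}
  B7:  IN={c@B1, d@B5, e@B5, f@B1}  OUT={c@B1, d@B5, e@B5, f@B1}

Merge at B3: IN[B3] = OUT[B2] = {c@B1, e@B2, f@B1}
Applying B3's transfer function to that IN value gives OUT[B3] (row B3 above).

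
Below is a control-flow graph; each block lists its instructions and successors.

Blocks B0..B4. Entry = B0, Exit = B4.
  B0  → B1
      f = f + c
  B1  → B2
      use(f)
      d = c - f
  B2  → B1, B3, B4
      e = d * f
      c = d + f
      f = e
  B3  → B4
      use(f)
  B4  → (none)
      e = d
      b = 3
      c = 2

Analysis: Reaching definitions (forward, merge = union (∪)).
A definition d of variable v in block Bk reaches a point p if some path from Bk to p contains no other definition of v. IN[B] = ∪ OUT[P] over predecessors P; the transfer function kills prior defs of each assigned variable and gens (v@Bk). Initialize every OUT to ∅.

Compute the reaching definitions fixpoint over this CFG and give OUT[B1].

Per-block solution:
  B0:   IN={}   OUT={f@B0}
  B1:   IN={c@B2, d@B1, e@B2, f@B0, f@B2}   OUT={c@B2, d@B1, e@B2, f@B0, f@B2}
  B2:   IN={c@B2, d@B1, e@B2, f@B0, f@B2}   OUT={c@B2, d@B1, e@B2, f@B2}
  B3:   IN={c@B2, d@B1, e@B2, f@B2}   OUT={c@B2, d@B1, e@B2, f@B2}
  B4:   IN={c@B2, d@B1, e@B2, f@B2}   OUT={b@B4, c@B4, d@B1, e@B4, f@B2}

Merge at B1: IN[B1] = OUT[B0] ⊔ OUT[B2] = {c@B2, d@B1, e@B2, f@B0, f@B2}
Applying B1's transfer function to that IN value gives OUT[B1] (row B1 above).

Answer: {c@B2, d@B1, e@B2, f@B0, f@B2}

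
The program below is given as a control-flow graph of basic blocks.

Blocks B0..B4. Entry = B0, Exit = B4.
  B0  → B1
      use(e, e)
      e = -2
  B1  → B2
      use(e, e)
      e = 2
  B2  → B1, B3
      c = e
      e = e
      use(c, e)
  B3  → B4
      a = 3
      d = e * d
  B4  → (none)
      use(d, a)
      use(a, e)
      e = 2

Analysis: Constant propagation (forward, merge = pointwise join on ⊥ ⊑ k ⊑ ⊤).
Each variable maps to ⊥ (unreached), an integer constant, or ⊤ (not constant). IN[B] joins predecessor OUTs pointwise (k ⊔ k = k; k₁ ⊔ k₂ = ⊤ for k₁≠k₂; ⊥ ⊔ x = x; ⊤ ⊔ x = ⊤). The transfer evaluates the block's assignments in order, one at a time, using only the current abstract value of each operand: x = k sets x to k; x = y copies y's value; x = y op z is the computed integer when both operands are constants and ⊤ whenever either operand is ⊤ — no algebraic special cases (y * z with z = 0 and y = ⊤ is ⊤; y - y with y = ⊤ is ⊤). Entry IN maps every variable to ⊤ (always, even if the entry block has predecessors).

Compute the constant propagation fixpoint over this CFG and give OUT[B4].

Answer: {a: 3, b: ⊤, c: 2, d: ⊤, e: 2, f: ⊤}

Derivation:
Converged values:
  B0: | IN=(all ⊤) | OUT={e:-2; rest ⊤}
  B1: | IN=(all ⊤) | OUT={e:2; rest ⊤}
  B2: | IN={e:2; rest ⊤} | OUT={c:2, e:2; rest ⊤}
  B3: | IN={c:2, e:2; rest ⊤} | OUT={a:3, c:2, e:2; rest ⊤}
  B4: | IN={a:3, c:2, e:2; rest ⊤} | OUT={a:3, c:2, e:2; rest ⊤}

Merge at B4: IN[B4] = OUT[B3] = {a: 3, b: ⊤, c: 2, d: ⊤, e: 2, f: ⊤}
Applying B4's transfer function to that IN value gives OUT[B4] (row B4 above).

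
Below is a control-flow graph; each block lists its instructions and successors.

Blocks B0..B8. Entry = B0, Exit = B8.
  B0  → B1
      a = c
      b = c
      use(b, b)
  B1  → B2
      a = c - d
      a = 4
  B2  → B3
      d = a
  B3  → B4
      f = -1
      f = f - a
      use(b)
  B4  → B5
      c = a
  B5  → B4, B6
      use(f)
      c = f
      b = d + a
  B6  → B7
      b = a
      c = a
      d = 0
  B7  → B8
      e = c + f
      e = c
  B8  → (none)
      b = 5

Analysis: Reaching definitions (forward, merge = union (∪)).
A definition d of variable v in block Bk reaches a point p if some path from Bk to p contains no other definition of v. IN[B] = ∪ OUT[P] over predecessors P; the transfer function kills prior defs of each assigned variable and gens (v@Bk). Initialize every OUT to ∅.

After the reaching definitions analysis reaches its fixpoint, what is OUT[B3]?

Per-block solution:
  B0: | IN={} | OUT={a@B0, b@B0}
  B1: | IN={a@B0, b@B0} | OUT={a@B1, b@B0}
  B2: | IN={a@B1, b@B0} | OUT={a@B1, b@B0, d@B2}
  B3: | IN={a@B1, b@B0, d@B2} | OUT={a@B1, b@B0, d@B2, f@B3}
  B4: | IN={a@B1, b@B0, b@B5, c@B5, d@B2, f@B3} | OUT={a@B1, b@B0, b@B5, c@B4, d@B2, f@B3}
  B5: | IN={a@B1, b@B0, b@B5, c@B4, d@B2, f@B3} | OUT={a@B1, b@B5, c@B5, d@B2, f@B3}
  B6: | IN={a@B1, b@B5, c@B5, d@B2, f@B3} | OUT={a@B1, b@B6, c@B6, d@B6, f@B3}
  B7: | IN={a@B1, b@B6, c@B6, d@B6, f@B3} | OUT={a@B1, b@B6, c@B6, d@B6, e@B7, f@B3}
  B8: | IN={a@B1, b@B6, c@B6, d@B6, e@B7, f@B3} | OUT={a@B1, b@B8, c@B6, d@B6, e@B7, f@B3}

Merge at B3: IN[B3] = OUT[B2] = {a@B1, b@B0, d@B2}
Applying B3's transfer function to that IN value gives OUT[B3] (row B3 above).

Answer: {a@B1, b@B0, d@B2, f@B3}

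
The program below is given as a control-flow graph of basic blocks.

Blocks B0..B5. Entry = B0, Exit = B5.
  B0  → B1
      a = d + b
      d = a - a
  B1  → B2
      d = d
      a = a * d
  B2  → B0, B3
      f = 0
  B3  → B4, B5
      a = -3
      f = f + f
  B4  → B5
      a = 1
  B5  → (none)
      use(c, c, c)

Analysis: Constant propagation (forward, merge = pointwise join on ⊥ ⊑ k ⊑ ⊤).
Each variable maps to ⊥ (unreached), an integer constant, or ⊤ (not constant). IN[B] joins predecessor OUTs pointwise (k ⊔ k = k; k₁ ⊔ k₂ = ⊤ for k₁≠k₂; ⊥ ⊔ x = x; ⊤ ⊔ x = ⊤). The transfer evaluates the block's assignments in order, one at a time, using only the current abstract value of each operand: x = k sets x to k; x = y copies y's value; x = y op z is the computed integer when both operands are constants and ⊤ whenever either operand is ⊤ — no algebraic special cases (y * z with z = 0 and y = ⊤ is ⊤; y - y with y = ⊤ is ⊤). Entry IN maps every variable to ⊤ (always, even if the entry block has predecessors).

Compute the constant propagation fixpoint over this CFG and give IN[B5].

Answer: {a: ⊤, b: ⊤, c: ⊤, d: ⊤, e: ⊤, f: 0}

Trace:
Per-block solution:
  B0:  IN=(all ⊤)  OUT=(all ⊤)
  B1:  IN=(all ⊤)  OUT=(all ⊤)
  B2:  IN=(all ⊤)  OUT={f:0; rest ⊤}
  B3:  IN={f:0; rest ⊤}  OUT={a:-3, f:0; rest ⊤}
  B4:  IN={a:-3, f:0; rest ⊤}  OUT={a:1, f:0; rest ⊤}
  B5:  IN={f:0; rest ⊤}  OUT={f:0; rest ⊤}

Merge at B5: IN[B5] = OUT[B3] ⊔ OUT[B4] = {a: ⊤, b: ⊤, c: ⊤, d: ⊤, e: ⊤, f: 0}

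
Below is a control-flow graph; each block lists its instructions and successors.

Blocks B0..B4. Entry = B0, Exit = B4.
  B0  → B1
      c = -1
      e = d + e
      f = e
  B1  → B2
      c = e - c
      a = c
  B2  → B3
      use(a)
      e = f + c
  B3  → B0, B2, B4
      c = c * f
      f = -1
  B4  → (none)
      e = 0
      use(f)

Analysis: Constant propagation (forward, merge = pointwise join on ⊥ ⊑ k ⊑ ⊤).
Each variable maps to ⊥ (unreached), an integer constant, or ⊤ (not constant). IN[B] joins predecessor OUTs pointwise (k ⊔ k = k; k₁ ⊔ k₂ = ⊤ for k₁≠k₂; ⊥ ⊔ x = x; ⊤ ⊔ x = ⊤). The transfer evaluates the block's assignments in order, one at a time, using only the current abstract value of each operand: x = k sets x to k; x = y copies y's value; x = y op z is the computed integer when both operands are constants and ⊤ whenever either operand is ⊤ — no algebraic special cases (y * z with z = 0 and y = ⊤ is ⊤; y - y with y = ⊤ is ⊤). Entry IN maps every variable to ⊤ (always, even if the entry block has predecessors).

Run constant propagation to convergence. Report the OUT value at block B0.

Per-block solution:
  B0:  IN=(all ⊤)  OUT={c:-1; rest ⊤}
  B1:  IN={c:-1; rest ⊤}  OUT=(all ⊤)
  B2:  IN=(all ⊤)  OUT=(all ⊤)
  B3:  IN=(all ⊤)  OUT={f:-1; rest ⊤}
  B4:  IN={f:-1; rest ⊤}  OUT={e:0, f:-1; rest ⊤}

Merge at B0 (entry node, so the boundary value (all ⊤) is joined with the incoming edge(s)): IN[B0] = (all ⊤) ⊔ OUT[B3] = {a: ⊤, b: ⊤, c: ⊤, d: ⊤, e: ⊤, f: ⊤}
Applying B0's transfer function to that IN value gives OUT[B0] (row B0 above).

Answer: {a: ⊤, b: ⊤, c: -1, d: ⊤, e: ⊤, f: ⊤}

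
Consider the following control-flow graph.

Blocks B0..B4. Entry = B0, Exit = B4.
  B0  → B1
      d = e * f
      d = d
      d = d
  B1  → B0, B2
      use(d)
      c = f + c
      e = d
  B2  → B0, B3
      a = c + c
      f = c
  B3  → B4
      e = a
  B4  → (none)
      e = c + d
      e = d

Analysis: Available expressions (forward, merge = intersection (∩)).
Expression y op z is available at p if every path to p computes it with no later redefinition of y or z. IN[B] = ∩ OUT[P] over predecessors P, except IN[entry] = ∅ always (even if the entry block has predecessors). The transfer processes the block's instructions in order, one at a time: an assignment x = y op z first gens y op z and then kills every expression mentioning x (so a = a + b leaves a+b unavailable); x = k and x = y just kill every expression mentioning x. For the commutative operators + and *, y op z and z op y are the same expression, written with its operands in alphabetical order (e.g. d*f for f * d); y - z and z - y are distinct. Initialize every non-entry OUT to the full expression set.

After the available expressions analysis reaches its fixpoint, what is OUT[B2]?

Per-block solution:
  B0:   IN={}   OUT={e*f}
  B1:   IN={e*f}   OUT={}
  B2:   IN={}   OUT={c+c}
  B3:   IN={c+c}   OUT={c+c}
  B4:   IN={c+c}   OUT={c+c, c+d}

Merge at B2: IN[B2] = OUT[B1] = {}
Applying B2's transfer function to that IN value gives OUT[B2] (row B2 above).

Answer: {c+c}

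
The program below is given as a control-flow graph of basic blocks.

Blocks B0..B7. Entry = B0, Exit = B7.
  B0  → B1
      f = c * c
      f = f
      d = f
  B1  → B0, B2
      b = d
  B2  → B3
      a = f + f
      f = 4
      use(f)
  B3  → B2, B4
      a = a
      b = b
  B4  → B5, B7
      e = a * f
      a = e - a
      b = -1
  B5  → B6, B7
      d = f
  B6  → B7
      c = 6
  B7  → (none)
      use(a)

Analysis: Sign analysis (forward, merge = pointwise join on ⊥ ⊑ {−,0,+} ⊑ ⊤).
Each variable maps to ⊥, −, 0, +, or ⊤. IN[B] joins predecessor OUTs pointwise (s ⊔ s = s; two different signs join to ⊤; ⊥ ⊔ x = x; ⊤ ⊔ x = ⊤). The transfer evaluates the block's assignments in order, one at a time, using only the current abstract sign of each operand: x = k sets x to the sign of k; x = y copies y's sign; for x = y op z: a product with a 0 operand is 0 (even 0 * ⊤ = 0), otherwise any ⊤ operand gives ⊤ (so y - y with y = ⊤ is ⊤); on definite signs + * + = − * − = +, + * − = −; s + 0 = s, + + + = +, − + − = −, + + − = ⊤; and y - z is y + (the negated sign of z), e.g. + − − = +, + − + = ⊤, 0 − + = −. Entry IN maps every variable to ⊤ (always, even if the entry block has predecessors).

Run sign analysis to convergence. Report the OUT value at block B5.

Per-block solution:
  B0: | IN=(all ⊤) | OUT=(all ⊤)
  B1: | IN=(all ⊤) | OUT=(all ⊤)
  B2: | IN=(all ⊤) | OUT={f:+; rest ⊤}
  B3: | IN={f:+; rest ⊤} | OUT={f:+; rest ⊤}
  B4: | IN={f:+; rest ⊤} | OUT={b:-, f:+; rest ⊤}
  B5: | IN={b:-, f:+; rest ⊤} | OUT={b:-, d:+, f:+; rest ⊤}
  B6: | IN={b:-, d:+, f:+; rest ⊤} | OUT={b:-, c:+, d:+, f:+; rest ⊤}
  B7: | IN={b:-, f:+; rest ⊤} | OUT={b:-, f:+; rest ⊤}

Merge at B5: IN[B5] = OUT[B4] = {a: ⊤, b: -, c: ⊤, d: ⊤, e: ⊤, f: +}
Applying B5's transfer function to that IN value gives OUT[B5] (row B5 above).

Answer: {a: ⊤, b: -, c: ⊤, d: +, e: ⊤, f: +}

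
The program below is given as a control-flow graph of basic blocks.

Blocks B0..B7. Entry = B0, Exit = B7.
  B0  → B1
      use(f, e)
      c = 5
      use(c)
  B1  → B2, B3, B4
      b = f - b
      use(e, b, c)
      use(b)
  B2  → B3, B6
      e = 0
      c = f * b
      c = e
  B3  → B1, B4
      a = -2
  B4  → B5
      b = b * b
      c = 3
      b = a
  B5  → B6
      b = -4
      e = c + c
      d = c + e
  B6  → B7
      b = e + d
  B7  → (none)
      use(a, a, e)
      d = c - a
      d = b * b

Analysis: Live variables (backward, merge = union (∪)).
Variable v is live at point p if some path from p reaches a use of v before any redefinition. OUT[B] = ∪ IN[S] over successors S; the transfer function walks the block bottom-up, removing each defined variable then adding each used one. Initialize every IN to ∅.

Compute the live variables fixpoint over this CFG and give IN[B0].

Per-block solution:
  B0:  IN={a, b, d, e, f}  OUT={a, b, c, d, e, f}
  B1:  IN={a, b, c, d, e, f}  OUT={a, b, c, d, e, f}
  B2:  IN={a, b, d, f}  OUT={a, b, c, d, e, f}
  B3:  IN={b, c, d, e, f}  OUT={a, b, c, d, e, f}
  B4:  IN={a, b}  OUT={a, c}
  B5:  IN={a, c}  OUT={a, c, d, e}
  B6:  IN={a, c, d, e}  OUT={a, b, c, e}
  B7:  IN={a, b, c, e}  OUT={}

Merge at B0: OUT[B0] = IN[B1] = {a, b, c, d, e, f}
Applying B0's transfer function to that OUT value gives IN[B0] (row B0 above).

Answer: {a, b, d, e, f}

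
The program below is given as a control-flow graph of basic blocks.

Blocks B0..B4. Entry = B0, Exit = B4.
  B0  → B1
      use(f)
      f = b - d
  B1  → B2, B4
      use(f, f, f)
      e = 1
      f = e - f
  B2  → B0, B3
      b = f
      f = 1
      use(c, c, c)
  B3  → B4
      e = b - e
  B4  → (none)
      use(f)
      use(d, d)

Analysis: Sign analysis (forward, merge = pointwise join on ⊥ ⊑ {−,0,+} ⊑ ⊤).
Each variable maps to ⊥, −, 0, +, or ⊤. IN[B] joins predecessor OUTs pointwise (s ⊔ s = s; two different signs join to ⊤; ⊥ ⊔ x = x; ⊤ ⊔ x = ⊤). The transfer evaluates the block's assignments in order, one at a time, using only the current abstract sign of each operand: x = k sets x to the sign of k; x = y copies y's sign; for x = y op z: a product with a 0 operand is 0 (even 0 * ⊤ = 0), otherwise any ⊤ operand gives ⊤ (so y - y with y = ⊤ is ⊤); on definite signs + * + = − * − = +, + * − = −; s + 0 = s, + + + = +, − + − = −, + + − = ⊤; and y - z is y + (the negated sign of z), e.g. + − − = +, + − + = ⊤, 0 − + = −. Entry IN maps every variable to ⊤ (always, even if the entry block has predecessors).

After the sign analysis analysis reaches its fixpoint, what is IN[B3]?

Answer: {a: ⊤, b: ⊤, c: ⊤, d: ⊤, e: +, f: +}

Trace:
Per-block solution:
  B0:   IN=(all ⊤)   OUT=(all ⊤)
  B1:   IN=(all ⊤)   OUT={e:+; rest ⊤}
  B2:   IN={e:+; rest ⊤}   OUT={e:+, f:+; rest ⊤}
  B3:   IN={e:+, f:+; rest ⊤}   OUT={f:+; rest ⊤}
  B4:   IN=(all ⊤)   OUT=(all ⊤)

Merge at B3: IN[B3] = OUT[B2] = {a: ⊤, b: ⊤, c: ⊤, d: ⊤, e: +, f: +}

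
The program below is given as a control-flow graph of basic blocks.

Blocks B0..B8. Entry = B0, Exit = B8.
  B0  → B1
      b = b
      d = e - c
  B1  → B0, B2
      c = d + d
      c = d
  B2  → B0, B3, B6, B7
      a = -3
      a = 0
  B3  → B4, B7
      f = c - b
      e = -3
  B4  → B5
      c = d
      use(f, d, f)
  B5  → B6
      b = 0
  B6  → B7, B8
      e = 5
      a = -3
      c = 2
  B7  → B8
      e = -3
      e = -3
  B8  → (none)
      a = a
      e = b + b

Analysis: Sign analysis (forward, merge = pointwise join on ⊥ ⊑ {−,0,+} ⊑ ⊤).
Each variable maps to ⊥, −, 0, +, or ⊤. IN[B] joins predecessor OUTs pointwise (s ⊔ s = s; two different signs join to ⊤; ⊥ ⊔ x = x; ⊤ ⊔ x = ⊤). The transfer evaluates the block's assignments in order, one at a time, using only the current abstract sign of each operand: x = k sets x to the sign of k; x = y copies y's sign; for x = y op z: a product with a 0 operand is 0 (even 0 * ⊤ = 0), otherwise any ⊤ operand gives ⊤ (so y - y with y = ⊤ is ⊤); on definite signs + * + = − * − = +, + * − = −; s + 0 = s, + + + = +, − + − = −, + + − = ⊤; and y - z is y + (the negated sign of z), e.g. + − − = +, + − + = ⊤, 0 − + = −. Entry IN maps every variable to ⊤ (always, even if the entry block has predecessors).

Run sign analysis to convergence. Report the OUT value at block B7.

Answer: {a: ⊤, b: ⊤, c: ⊤, d: ⊤, e: -, f: ⊤}

Derivation:
Per-block solution:
  B0:   IN=(all ⊤)   OUT=(all ⊤)
  B1:   IN=(all ⊤)   OUT=(all ⊤)
  B2:   IN=(all ⊤)   OUT={a:0; rest ⊤}
  B3:   IN={a:0; rest ⊤}   OUT={a:0, e:-; rest ⊤}
  B4:   IN={a:0, e:-; rest ⊤}   OUT={a:0, e:-; rest ⊤}
  B5:   IN={a:0, e:-; rest ⊤}   OUT={a:0, b:0, e:-; rest ⊤}
  B6:   IN={a:0; rest ⊤}   OUT={a:-, c:+, e:+; rest ⊤}
  B7:   IN=(all ⊤)   OUT={e:-; rest ⊤}
  B8:   IN=(all ⊤)   OUT=(all ⊤)

Merge at B7: IN[B7] = OUT[B2] ⊔ OUT[B3] ⊔ OUT[B6] = {a: ⊤, b: ⊤, c: ⊤, d: ⊤, e: ⊤, f: ⊤}
Applying B7's transfer function to that IN value gives OUT[B7] (row B7 above).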